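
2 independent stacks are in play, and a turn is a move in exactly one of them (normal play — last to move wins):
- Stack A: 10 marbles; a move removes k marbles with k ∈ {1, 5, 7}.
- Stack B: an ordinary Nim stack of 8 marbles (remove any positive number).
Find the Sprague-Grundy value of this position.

8

For stack A, compute g(0), g(1), … with moves {1, 5, 7}:
g(0) = mex{} = 0
g(1) = mex{0} = 1
g(2) = mex{1} = 0
g(3) = mex{0} = 1
g(4) = mex{1} = 0
g(5) = mex{0} = 1
g(6) = mex{1} = 0
g(7) = mex{0} = 1
g(8) = mex{1} = 0
g(9) = mex{0} = 1
g(10) = mex{1} = 0
So g(10) = 0.
Stack B is a plain Nim stack of size 8, so its Grundy value is 8.
By the Sprague-Grundy theorem, the Grundy value of a sum of independent games is the XOR of the component values.
Combined value = 0 ⊕ 8 = 8.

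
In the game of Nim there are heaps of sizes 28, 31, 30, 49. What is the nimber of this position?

44

Compute the nim-sum pairwise:
28 ⊕ 31 = 3
3 ⊕ 30 = 29
29 ⊕ 49 = 44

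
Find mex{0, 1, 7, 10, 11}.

The values 0, 1 are all present; 2 is the first non-negative integer missing from the set.

2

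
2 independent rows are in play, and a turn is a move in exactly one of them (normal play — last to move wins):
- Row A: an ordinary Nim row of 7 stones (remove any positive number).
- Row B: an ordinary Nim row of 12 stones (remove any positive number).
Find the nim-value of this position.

11

Row A is a plain Nim row of size 7, so its Grundy value is 7.
Row B is a plain Nim row of size 12, so its Grundy value is 12.
By the Sprague-Grundy theorem, the Grundy value of a sum of independent games is the XOR of the component values.
Combined value = 7 XOR 12 = 11.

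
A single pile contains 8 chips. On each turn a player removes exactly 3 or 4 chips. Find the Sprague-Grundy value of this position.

0

Build the Grundy sequence with g(k) = mex{g(k−s) : s ∈ {3, 4}, s ≤ k}:
g(0) = mex{} = 0
g(1) = mex{} = 0
g(2) = mex{} = 0
g(3) = mex{0} = 1
g(4) = mex{0} = 1
g(5) = mex{0} = 1
g(6) = mex{0,1} = 2
g(7) = mex{1} = 0
g(8) = mex{1} = 0
So g(8) = 0.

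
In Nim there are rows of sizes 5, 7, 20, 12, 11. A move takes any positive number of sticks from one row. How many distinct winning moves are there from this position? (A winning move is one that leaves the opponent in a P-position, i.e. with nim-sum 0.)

1

Write each in binary and XOR column by column:
  00101  (5)
  00111  (7)
  10100  (20)
  01100  (12)
  01011  (11)
  -----
  10001  (17)
The overall nim-sum is X = 17. A row of size p has a winning move iff p XOR X < p (reduce it to p XOR X).
  5: 5 XOR 17 = 20 ≥ 5 — no move.
  7: 7 XOR 17 = 22 ≥ 7 — no move.
  20: 20 XOR 17 = 5 < 20 — winning move (to 5).
  12: 12 XOR 17 = 29 ≥ 12 — no move.
  11: 11 XOR 17 = 26 ≥ 11 — no move.
That gives 1 winning move.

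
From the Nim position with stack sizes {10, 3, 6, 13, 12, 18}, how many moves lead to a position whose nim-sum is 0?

1

Nim-sum: 10 XOR 3 XOR 6 XOR 13 XOR 12 XOR 18 = 28.
The overall nim-sum is X = 28. A stack of size p has a winning move iff p XOR X < p (reduce it to p XOR X).
  10: 10 XOR 28 = 22 ≥ 10 — no move.
  3: 3 XOR 28 = 31 ≥ 3 — no move.
  6: 6 XOR 28 = 26 ≥ 6 — no move.
  13: 13 XOR 28 = 17 ≥ 13 — no move.
  12: 12 XOR 28 = 16 ≥ 12 — no move.
  18: 18 XOR 28 = 14 < 18 — winning move (to 14).
That gives 1 winning move.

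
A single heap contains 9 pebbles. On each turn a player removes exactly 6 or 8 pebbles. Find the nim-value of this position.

1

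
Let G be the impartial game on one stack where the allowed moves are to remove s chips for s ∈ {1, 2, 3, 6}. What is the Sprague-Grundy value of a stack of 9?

1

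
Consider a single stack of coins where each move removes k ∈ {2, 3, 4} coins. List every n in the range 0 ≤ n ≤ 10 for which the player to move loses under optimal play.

0, 1, 6, 7

Build the Grundy sequence with g(k) = mex{g(k−s) : s ∈ {2, 3, 4}, s ≤ k}:
g(0) = mex{} = 0
g(1) = mex{} = 0
g(2) = mex{0} = 1
g(3) = mex{0} = 1
g(4) = mex{0,1} = 2
g(5) = mex{0,1} = 2
g(6) = mex{1,2} = 0
g(7) = mex{1,2} = 0
g(8) = mex{0,2} = 1
g(9) = mex{0,2} = 1
g(10) = mex{0,1} = 2
The P-positions (g = 0) in 0..10 are 0, 1, 6, 7.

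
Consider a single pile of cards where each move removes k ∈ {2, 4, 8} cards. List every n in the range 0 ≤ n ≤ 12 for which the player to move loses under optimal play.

0, 1, 6, 7, 12

Build the Grundy sequence with g(k) = mex{g(k−s) : s ∈ {2, 4, 8}, s ≤ k}:
g(0) = mex{} = 0
g(1) = mex{} = 0
g(2) = mex{0} = 1
g(3) = mex{0} = 1
g(4) = mex{0,1} = 2
g(5) = mex{0,1} = 2
g(6) = mex{1,2} = 0
g(7) = mex{1,2} = 0
g(8) = mex{0,2} = 1
g(9) = mex{0,2} = 1
g(10) = mex{0,1} = 2
g(11) = mex{0,1} = 2
g(12) = mex{1,2} = 0
The P-positions (g = 0) in 0..12 are 0, 1, 6, 7, 12.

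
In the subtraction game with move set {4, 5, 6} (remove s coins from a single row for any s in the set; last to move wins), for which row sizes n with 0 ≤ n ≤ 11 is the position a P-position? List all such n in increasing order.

0, 1, 2, 3, 10, 11

Compute g(0), g(1), … for moves {4, 5, 6}:
g(0) = mex{} = 0
g(1) = mex{} = 0
g(2) = mex{} = 0
g(3) = mex{} = 0
g(4) = mex{0} = 1
g(5) = mex{0} = 1
g(6) = mex{0} = 1
g(7) = mex{0} = 1
g(8) = mex{0,1} = 2
g(9) = mex{0,1} = 2
g(10) = mex{1} = 0
g(11) = mex{1} = 0
The P-positions (g = 0) in 0..11 are 0, 1, 2, 3, 10, 11.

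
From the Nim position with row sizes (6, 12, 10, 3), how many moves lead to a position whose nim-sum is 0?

Compute the nim-sum pairwise:
6 ^ 12 = 10
10 ^ 10 = 0
0 ^ 3 = 3
The overall nim-sum is X = 3. A row of size p has a winning move iff p XOR X < p (reduce it to p XOR X).
  6: 6 XOR 3 = 5 < 6 — winning move (to 5).
  12: 12 XOR 3 = 15 ≥ 12 — no move.
  10: 10 XOR 3 = 9 < 10 — winning move (to 9).
  3: 3 XOR 3 = 0 < 3 — winning move (to 0).
That gives 3 winning moves.

3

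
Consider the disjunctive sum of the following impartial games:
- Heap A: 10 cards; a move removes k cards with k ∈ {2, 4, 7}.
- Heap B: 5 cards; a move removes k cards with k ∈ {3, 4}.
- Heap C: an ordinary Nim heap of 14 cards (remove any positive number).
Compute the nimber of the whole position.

13

Grundy values for heap A (subtraction set {2, 4, 7}):
g(0) = mex{} = 0
g(1) = mex{} = 0
g(2) = mex{0} = 1
g(3) = mex{0} = 1
g(4) = mex{0,1} = 2
g(5) = mex{0,1} = 2
g(6) = mex{1,2} = 0
g(7) = mex{0,1,2} = 3
g(8) = mex{0,2} = 1
g(9) = mex{1,2,3} = 0
g(10) = mex{0,1} = 2
So g(10) = 2.
For heap B, compute g(0), g(1), … with moves {3, 4}:
k:     0  1  2  3  4  5
g(k):  0  0  0  1  1  1
So g(5) = 1.
Heap C is a plain Nim heap of size 14, so its Grundy value is 14.
By the Sprague-Grundy theorem, the Grundy value of a sum of independent games is the XOR of the component values.
Combined value = 2 ⊕ 1 ⊕ 14 = 13.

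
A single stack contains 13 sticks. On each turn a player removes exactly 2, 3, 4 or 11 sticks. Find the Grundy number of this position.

0

Grundy values for subtraction set {2, 3, 4, 11}:
k:     0  1  2  3  4  5  6  7  8  9 10 11 12 13
g(k):  0  0  1  1  2  2  0  0  1  1  2  2  3  0
So g(13) = 0.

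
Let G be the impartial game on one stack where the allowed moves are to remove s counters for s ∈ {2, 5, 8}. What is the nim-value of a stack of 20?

Build the Grundy sequence with g(k) = mex{g(k−s) : s ∈ {2, 5, 8}, s ≤ k}:
k:     0  1  2  3  4  5  6  7  8  9 10 11 12 13 14 15 16 17 18 19 20
g(k):  0  0  1  1  0  2  1  0  2  1  0  0  1  1  0  2  1  0  2  1  0
So g(20) = 0.

0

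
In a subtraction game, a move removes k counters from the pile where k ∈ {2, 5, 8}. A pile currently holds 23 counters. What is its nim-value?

1

Grundy values for subtraction set {2, 5, 8}:
k:     0  1  2  3  4  5  6  7  8  9 10 11 12 13 14 15 16 17 18 19 20 21 22 23
g(k):  0  0  1  1  0  2  1  0  2  1  0  0  1  1  0  2  1  0  2  1  0  0  1  1
So g(23) = 1.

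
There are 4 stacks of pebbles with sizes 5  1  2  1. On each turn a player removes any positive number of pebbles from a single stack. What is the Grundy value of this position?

7

Compute the nim-sum pairwise:
5 XOR 1 = 4
4 XOR 2 = 6
6 XOR 1 = 7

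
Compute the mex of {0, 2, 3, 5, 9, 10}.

1

0 is in the set but 1 is not, so the mex is 1.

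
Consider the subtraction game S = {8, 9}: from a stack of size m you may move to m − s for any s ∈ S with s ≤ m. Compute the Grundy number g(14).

Grundy values for subtraction set {8, 9}:
g(0) = mex{} = 0
g(1) = mex{} = 0
g(2) = mex{} = 0
g(3) = mex{} = 0
g(4) = mex{} = 0
g(5) = mex{} = 0
g(6) = mex{} = 0
g(7) = mex{} = 0
g(8) = mex{0} = 1
g(9) = mex{0} = 1
g(10) = mex{0} = 1
g(11) = mex{0} = 1
g(12) = mex{0} = 1
g(13) = mex{0} = 1
g(14) = mex{0} = 1
So g(14) = 1.

1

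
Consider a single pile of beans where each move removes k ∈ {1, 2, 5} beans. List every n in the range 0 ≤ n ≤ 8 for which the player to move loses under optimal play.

0, 3, 6

Grundy values for subtraction set {1, 2, 5}:
g(0) = mex{} = 0
g(1) = mex{0} = 1
g(2) = mex{0,1} = 2
g(3) = mex{1,2} = 0
g(4) = mex{0,2} = 1
g(5) = mex{0,1} = 2
g(6) = mex{1,2} = 0
g(7) = mex{0,2} = 1
g(8) = mex{0,1} = 2
The P-positions (g = 0) in 0..8 are 0, 3, 6.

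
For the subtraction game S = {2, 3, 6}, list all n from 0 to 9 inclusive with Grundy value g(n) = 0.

0, 1, 5, 9

Grundy values for subtraction set {2, 3, 6}:
g(0) = mex{} = 0
g(1) = mex{} = 0
g(2) = mex{0} = 1
g(3) = mex{0} = 1
g(4) = mex{0,1} = 2
g(5) = mex{1} = 0
g(6) = mex{0,1,2} = 3
g(7) = mex{0,2} = 1
g(8) = mex{0,1,3} = 2
g(9) = mex{1,3} = 0
The P-positions (g = 0) in 0..9 are 0, 1, 5, 9.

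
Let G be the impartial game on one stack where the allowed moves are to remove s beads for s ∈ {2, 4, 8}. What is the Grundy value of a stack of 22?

2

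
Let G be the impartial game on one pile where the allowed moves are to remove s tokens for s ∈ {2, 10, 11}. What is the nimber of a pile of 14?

3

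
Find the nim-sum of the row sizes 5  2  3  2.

6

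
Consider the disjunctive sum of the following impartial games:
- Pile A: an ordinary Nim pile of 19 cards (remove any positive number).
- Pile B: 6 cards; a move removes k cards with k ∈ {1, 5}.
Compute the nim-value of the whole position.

19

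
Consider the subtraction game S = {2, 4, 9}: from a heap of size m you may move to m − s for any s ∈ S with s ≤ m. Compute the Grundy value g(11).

2

Grundy values for subtraction set {2, 4, 9}:
k:     0  1  2  3  4  5  6  7  8  9 10 11
g(k):  0  0  1  1  2  2  0  0  1  1  2  2
So g(11) = 2.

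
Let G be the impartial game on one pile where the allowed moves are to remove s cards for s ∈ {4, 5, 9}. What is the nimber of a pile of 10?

2

Compute g(0), g(1), … for moves {4, 5, 9}:
k:     0  1  2  3  4  5  6  7  8  9 10
g(k):  0  0  0  0  1  1  1  1  2  2  2
So g(10) = 2.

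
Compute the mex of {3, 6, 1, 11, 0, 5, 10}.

2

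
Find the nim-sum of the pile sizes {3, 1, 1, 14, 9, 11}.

15

In binary:
  0011  (3)
  0001  (1)
  0001  (1)
  1110  (14)
  1001  (9)
  1011  (11)
  ----
  1111  (15)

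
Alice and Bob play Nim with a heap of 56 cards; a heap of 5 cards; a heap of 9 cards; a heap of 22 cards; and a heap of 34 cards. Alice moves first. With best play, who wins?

Bitwise XOR of the heap sizes:
  111000  (56)
  000101  (5)
  001001  (9)
  010110  (22)
  100010  (34)
  ------
  000000  (0)
The nim-sum is 0, so this is a P-position: the player to move is in a losing position under optimal play; Alice is about to move from it and so loses — Bob wins.

Bob wins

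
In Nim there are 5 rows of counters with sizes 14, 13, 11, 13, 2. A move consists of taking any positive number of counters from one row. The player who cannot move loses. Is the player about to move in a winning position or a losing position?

Bitwise XOR of the heap sizes:
  1110  (14)
  1101  (13)
  1011  (11)
  1101  (13)
  0010  (2)
  ----
  0111  (7)
The nim-sum is 7 ≠ 0, so this is an N-position: the player to move can win.

Winning position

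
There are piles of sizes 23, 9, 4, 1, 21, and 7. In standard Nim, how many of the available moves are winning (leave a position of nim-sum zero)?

1

Compute the nim-sum pairwise:
23 ⊕ 9 = 30
30 ⊕ 4 = 26
26 ⊕ 1 = 27
27 ⊕ 21 = 14
14 ⊕ 7 = 9
The overall nim-sum is X = 9. A pile of size p has a winning move iff p XOR X < p (reduce it to p XOR X).
  23: 23 XOR 9 = 30 ≥ 23 — no move.
  9: 9 XOR 9 = 0 < 9 — winning move (to 0).
  4: 4 XOR 9 = 13 ≥ 4 — no move.
  1: 1 XOR 9 = 8 ≥ 1 — no move.
  21: 21 XOR 9 = 28 ≥ 21 — no move.
  7: 7 XOR 9 = 14 ≥ 7 — no move.
That gives 1 winning move.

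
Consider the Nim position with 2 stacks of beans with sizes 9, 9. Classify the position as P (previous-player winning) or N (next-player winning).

Bitwise XOR of the heap sizes:
  1001  (9)
  1001  (9)
  ----
  0000  (0)
The nim-sum is 0, so this is a P-position: the player to move is in a losing position under optimal play.

P-position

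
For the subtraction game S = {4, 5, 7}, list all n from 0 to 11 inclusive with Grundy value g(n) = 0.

0, 1, 2, 3, 11

Grundy values for subtraction set {4, 5, 7}:
k:     0  1  2  3  4  5  6  7  8  9 10 11
g(k):  0  0  0  0  1  1  1  1  2  2  2  0
The P-positions (g = 0) in 0..11 are 0, 1, 2, 3, 11.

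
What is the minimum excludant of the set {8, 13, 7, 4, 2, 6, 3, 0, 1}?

The values 0, 1, 2, 3, 4 are all present; 5 is the first non-negative integer missing from the set.

5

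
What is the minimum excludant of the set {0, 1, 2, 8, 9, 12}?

3

The values 0, 1, 2 are all present; 3 is the first non-negative integer missing from the set.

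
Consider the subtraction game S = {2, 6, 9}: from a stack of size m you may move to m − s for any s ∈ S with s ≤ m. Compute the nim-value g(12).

0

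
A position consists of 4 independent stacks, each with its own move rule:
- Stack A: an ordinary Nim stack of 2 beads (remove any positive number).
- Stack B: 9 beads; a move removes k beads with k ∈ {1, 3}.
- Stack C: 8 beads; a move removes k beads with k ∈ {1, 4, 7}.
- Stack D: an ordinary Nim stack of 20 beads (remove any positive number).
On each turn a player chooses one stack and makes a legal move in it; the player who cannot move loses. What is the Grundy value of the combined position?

23

Stack A is a plain Nim stack of size 2, so its Grundy value is 2.
Build the Grundy sequence for stack B with g(k) = mex{g(k−s) : s ∈ {1, 3}, s ≤ k}:
k:     0  1  2  3  4  5  6  7  8  9
g(k):  0  1  0  1  0  1  0  1  0  1
So g(9) = 1.
Build the Grundy sequence for stack C with g(k) = mex{g(k−s) : s ∈ {1, 4, 7}, s ≤ k}:
k:     0  1  2  3  4  5  6  7  8
g(k):  0  1  0  1  2  0  1  2  0
So g(8) = 0.
Stack D is a plain Nim stack of size 20, so its Grundy value is 20.
By the Sprague-Grundy theorem, the Grundy value of a sum of independent games is the XOR of the component values.
Combined value = 2 XOR 1 XOR 0 XOR 20 = 23.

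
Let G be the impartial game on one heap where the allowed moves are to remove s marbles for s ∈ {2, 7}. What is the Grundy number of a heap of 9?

0

Grundy values for subtraction set {2, 7}:
g(0) = mex{} = 0
g(1) = mex{} = 0
g(2) = mex{0} = 1
g(3) = mex{0} = 1
g(4) = mex{1} = 0
g(5) = mex{1} = 0
g(6) = mex{0} = 1
g(7) = mex{0} = 1
g(8) = mex{0,1} = 2
g(9) = mex{1} = 0
So g(9) = 0.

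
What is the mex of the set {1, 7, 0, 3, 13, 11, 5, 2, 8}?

4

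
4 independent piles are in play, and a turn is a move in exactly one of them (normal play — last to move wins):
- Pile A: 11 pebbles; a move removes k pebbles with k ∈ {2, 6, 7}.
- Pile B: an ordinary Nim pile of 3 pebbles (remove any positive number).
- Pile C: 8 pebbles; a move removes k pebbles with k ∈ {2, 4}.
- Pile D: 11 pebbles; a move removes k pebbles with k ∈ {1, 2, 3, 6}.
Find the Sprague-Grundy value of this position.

0

Grundy values for pile A (subtraction set {2, 6, 7}):
g(0) = mex{} = 0
g(1) = mex{} = 0
g(2) = mex{0} = 1
g(3) = mex{0} = 1
g(4) = mex{1} = 0
g(5) = mex{1} = 0
g(6) = mex{0} = 1
g(7) = mex{0} = 1
g(8) = mex{0,1} = 2
g(9) = mex{1} = 0
g(10) = mex{0,1,2} = 3
g(11) = mex{0} = 1
So g(11) = 1.
Pile B is a plain Nim pile of size 3, so its Grundy value is 3.
For pile C, compute g(0), g(1), … with moves {2, 4}:
k:     0  1  2  3  4  5  6  7  8
g(k):  0  0  1  1  2  2  0  0  1
So g(8) = 1.
Grundy values for pile D (subtraction set {1, 2, 3, 6}):
k:     0  1  2  3  4  5  6  7  8  9 10 11
g(k):  0  1  2  3  0  1  2  3  0  1  2  3
So g(11) = 3.
By the Sprague-Grundy theorem, the Grundy value of a sum of independent games is the XOR of the component values.
Combined value = 1 XOR 3 XOR 1 XOR 3 = 0.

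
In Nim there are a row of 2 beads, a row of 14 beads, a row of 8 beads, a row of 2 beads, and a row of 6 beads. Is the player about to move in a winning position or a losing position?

Losing position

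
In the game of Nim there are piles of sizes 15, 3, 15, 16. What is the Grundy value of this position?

19

Compute the nim-sum pairwise:
15 ^ 3 = 12
12 ^ 15 = 3
3 ^ 16 = 19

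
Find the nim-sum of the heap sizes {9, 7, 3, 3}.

14

Nim-sum: 9 ^ 7 ^ 3 ^ 3 = 14.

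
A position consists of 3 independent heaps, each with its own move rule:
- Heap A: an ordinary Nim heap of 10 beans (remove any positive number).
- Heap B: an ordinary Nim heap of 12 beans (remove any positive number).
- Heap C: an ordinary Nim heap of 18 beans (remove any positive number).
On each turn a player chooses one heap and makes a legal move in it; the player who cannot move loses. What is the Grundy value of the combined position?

20

Heap A is a plain Nim heap of size 10, so its Grundy value is 10.
Heap B is a plain Nim heap of size 12, so its Grundy value is 12.
Heap C is a plain Nim heap of size 18, so its Grundy value is 18.
The value of a disjunctive sum is the nim-sum of the parts.
Combined value = 10 ⊕ 12 ⊕ 18 = 20.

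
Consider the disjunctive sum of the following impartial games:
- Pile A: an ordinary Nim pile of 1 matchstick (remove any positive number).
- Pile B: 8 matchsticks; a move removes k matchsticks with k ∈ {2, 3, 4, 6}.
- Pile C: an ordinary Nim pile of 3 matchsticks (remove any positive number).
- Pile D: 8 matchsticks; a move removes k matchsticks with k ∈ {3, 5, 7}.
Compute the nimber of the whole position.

Pile A is a plain Nim pile of size 1, so its Grundy value is 1.
Build the Grundy sequence for pile B with g(k) = mex{g(k−s) : s ∈ {2, 3, 4, 6}, s ≤ k}:
g(0) = mex{} = 0
g(1) = mex{} = 0
g(2) = mex{0} = 1
g(3) = mex{0} = 1
g(4) = mex{0,1} = 2
g(5) = mex{0,1} = 2
g(6) = mex{0,1,2} = 3
g(7) = mex{0,1,2} = 3
g(8) = mex{1,2,3} = 0
So g(8) = 0.
Pile C is a plain Nim pile of size 3, so its Grundy value is 3.
Grundy values for pile D (subtraction set {3, 5, 7}):
k:     0  1  2  3  4  5  6  7  8
g(k):  0  0  0  1  1  1  2  2  2
So g(8) = 2.
The value of a disjunctive sum is the nim-sum of the parts.
Combined value = 1 ⊕ 0 ⊕ 3 ⊕ 2 = 0.

0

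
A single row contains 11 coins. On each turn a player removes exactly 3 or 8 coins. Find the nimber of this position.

0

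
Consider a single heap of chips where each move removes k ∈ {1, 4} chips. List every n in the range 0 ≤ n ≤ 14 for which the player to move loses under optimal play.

Compute g(0), g(1), … for moves {1, 4}:
g(0) = mex{} = 0
g(1) = mex{0} = 1
g(2) = mex{1} = 0
g(3) = mex{0} = 1
g(4) = mex{0,1} = 2
g(5) = mex{1,2} = 0
g(6) = mex{0} = 1
g(7) = mex{1} = 0
g(8) = mex{0,2} = 1
g(9) = mex{0,1} = 2
g(10) = mex{1,2} = 0
g(11) = mex{0} = 1
g(12) = mex{1} = 0
g(13) = mex{0,2} = 1
g(14) = mex{0,1} = 2
The P-positions (g = 0) in 0..14 are 0, 2, 5, 7, 10, 12.

0, 2, 5, 7, 10, 12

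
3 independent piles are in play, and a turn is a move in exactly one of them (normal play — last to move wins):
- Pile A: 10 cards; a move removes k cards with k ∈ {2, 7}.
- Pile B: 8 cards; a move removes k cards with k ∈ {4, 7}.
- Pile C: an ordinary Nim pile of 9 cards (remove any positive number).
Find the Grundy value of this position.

For pile A, compute g(0), g(1), … with moves {2, 7}:
g(0) = mex{} = 0
g(1) = mex{} = 0
g(2) = mex{0} = 1
g(3) = mex{0} = 1
g(4) = mex{1} = 0
g(5) = mex{1} = 0
g(6) = mex{0} = 1
g(7) = mex{0} = 1
g(8) = mex{0,1} = 2
g(9) = mex{1} = 0
g(10) = mex{1,2} = 0
So g(10) = 0.
Grundy values for pile B (subtraction set {4, 7}):
k:     0  1  2  3  4  5  6  7  8
g(k):  0  0  0  0  1  1  1  1  2
So g(8) = 2.
Pile C is a plain Nim pile of size 9, so its Grundy value is 9.
The value of a disjunctive sum is the nim-sum of the parts.
Combined value = 0 XOR 2 XOR 9 = 11.

11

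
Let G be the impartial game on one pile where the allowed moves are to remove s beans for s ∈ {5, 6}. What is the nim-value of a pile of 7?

Compute g(0), g(1), … for moves {5, 6}:
g(0) = mex{} = 0
g(1) = mex{} = 0
g(2) = mex{} = 0
g(3) = mex{} = 0
g(4) = mex{} = 0
g(5) = mex{0} = 1
g(6) = mex{0} = 1
g(7) = mex{0} = 1
So g(7) = 1.

1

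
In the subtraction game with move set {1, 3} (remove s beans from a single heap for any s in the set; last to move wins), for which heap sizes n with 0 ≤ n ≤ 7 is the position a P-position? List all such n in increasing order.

0, 2, 4, 6

Grundy values for subtraction set {1, 3}:
g(0) = mex{} = 0
g(1) = mex{0} = 1
g(2) = mex{1} = 0
g(3) = mex{0} = 1
g(4) = mex{1} = 0
g(5) = mex{0} = 1
g(6) = mex{1} = 0
g(7) = mex{0} = 1
The P-positions (g = 0) in 0..7 are 0, 2, 4, 6.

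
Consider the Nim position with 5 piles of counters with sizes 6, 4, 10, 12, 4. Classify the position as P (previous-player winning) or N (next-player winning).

P-position

Compute the nim-sum pairwise:
6 XOR 4 = 2
2 XOR 10 = 8
8 XOR 12 = 4
4 XOR 4 = 0
The nim-sum is 0, so this is a P-position: the player to move is in a losing position under optimal play.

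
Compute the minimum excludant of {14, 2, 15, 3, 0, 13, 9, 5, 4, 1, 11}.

The values 0, 1, 2, 3, 4, 5 are all present; 6 is the first non-negative integer missing from the set.

6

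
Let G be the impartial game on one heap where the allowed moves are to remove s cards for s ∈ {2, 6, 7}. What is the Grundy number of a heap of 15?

1

Grundy values for subtraction set {2, 6, 7}:
k:     0  1  2  3  4  5  6  7  8  9 10 11 12 13 14 15
g(k):  0  0  1  1  0  0  1  1  2  0  3  1  2  0  0  1
So g(15) = 1.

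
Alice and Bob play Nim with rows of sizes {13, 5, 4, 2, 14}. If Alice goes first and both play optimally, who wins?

Bob wins

Compute the nim-sum pairwise:
13 XOR 5 = 8
8 XOR 4 = 12
12 XOR 2 = 14
14 XOR 14 = 0
The nim-sum is 0, so this is a P-position: the player to move is in a losing position under optimal play; Alice is about to move from it and so loses — Bob wins.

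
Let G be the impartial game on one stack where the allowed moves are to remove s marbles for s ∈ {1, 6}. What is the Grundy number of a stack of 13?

Grundy values for subtraction set {1, 6}:
k:     0  1  2  3  4  5  6  7  8  9 10 11 12 13
g(k):  0  1  0  1  0  1  2  0  1  0  1  0  1  2
So g(13) = 2.

2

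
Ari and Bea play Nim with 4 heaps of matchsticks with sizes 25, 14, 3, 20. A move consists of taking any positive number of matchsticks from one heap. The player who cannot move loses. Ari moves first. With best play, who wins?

Bea wins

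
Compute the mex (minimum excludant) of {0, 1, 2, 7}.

The values 0, 1, 2 are all present; 3 is the first non-negative integer missing from the set.

3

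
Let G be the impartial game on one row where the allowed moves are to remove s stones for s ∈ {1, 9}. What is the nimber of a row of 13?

Build the Grundy sequence with g(k) = mex{g(k−s) : s ∈ {1, 9}, s ≤ k}:
g(0) = mex{} = 0
g(1) = mex{0} = 1
g(2) = mex{1} = 0
g(3) = mex{0} = 1
g(4) = mex{1} = 0
g(5) = mex{0} = 1
g(6) = mex{1} = 0
g(7) = mex{0} = 1
g(8) = mex{1} = 0
g(9) = mex{0} = 1
g(10) = mex{1} = 0
g(11) = mex{0} = 1
g(12) = mex{1} = 0
g(13) = mex{0} = 1
So g(13) = 1.

1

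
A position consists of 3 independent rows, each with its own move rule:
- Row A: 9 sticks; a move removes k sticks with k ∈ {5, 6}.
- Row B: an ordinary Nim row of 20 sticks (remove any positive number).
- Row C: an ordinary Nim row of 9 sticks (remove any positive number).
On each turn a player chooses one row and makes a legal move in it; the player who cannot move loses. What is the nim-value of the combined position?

28

Grundy values for row A (subtraction set {5, 6}):
g(0) = mex{} = 0
g(1) = mex{} = 0
g(2) = mex{} = 0
g(3) = mex{} = 0
g(4) = mex{} = 0
g(5) = mex{0} = 1
g(6) = mex{0} = 1
g(7) = mex{0} = 1
g(8) = mex{0} = 1
g(9) = mex{0} = 1
So g(9) = 1.
Row B is a plain Nim row of size 20, so its Grundy value is 20.
Row C is a plain Nim row of size 9, so its Grundy value is 9.
The value of a disjunctive sum is the nim-sum of the parts.
Combined value = 1 ⊕ 20 ⊕ 9 = 28.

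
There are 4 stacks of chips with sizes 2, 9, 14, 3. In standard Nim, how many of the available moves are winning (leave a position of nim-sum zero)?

1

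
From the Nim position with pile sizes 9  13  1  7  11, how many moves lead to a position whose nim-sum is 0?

3

Nim-sum: 9 XOR 13 XOR 1 XOR 7 XOR 11 = 9.
The overall nim-sum is X = 9. A pile of size p has a winning move iff p XOR X < p (reduce it to p XOR X).
  9: 9 XOR 9 = 0 < 9 — winning move (to 0).
  13: 13 XOR 9 = 4 < 13 — winning move (to 4).
  1: 1 XOR 9 = 8 ≥ 1 — no move.
  7: 7 XOR 9 = 14 ≥ 7 — no move.
  11: 11 XOR 9 = 2 < 11 — winning move (to 2).
That gives 3 winning moves.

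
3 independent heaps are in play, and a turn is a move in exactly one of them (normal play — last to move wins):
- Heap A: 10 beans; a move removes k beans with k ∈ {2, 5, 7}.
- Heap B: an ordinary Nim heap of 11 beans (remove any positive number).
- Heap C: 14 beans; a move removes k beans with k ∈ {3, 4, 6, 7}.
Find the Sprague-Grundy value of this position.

10

Grundy values for heap A (subtraction set {2, 5, 7}):
k:     0  1  2  3  4  5  6  7  8  9 10
g(k):  0  0  1  1  0  2  1  3  2  2  0
So g(10) = 0.
Heap B is a plain Nim heap of size 11, so its Grundy value is 11.
For heap C, compute g(0), g(1), … with moves {3, 4, 6, 7}:
k:     0  1  2  3  4  5  6  7  8  9 10 11 12 13 14
g(k):  0  0  0  1  1  1  2  2  2  3  0  0  0  1  1
So g(14) = 1.
The value of a disjunctive sum is the nim-sum of the parts.
Combined value = 0 ⊕ 11 ⊕ 1 = 10.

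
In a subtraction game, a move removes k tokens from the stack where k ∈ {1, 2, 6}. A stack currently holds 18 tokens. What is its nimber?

Grundy values for subtraction set {1, 2, 6}:
k:     0  1  2  3  4  5  6  7  8  9 10 11 12 13 14 15 16 17 18
g(k):  0  1  2  0  1  2  3  0  1  2  0  1  2  3  0  1  2  0  1
So g(18) = 1.

1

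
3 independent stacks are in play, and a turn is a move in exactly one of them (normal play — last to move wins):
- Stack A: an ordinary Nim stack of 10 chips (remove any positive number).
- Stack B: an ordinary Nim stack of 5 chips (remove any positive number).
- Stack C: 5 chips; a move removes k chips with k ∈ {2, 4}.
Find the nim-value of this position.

13

Stack A is a plain Nim stack of size 10, so its Grundy value is 10.
Stack B is a plain Nim stack of size 5, so its Grundy value is 5.
Build the Grundy sequence for stack C with g(k) = mex{g(k−s) : s ∈ {2, 4}, s ≤ k}:
k:     0  1  2  3  4  5
g(k):  0  0  1  1  2  2
So g(5) = 2.
The value of a disjunctive sum is the nim-sum of the parts.
Combined value = 10 XOR 5 XOR 2 = 13.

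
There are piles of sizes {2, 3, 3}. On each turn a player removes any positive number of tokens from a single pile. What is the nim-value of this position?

2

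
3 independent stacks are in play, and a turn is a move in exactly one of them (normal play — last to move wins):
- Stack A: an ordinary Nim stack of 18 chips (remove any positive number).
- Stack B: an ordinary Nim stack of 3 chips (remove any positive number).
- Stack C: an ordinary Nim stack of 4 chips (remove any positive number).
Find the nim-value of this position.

Stack A is a plain Nim stack of size 18, so its Grundy value is 18.
Stack B is a plain Nim stack of size 3, so its Grundy value is 3.
Stack C is a plain Nim stack of size 4, so its Grundy value is 4.
By the Sprague-Grundy theorem, the Grundy value of a sum of independent games is the XOR of the component values.
Combined value = 18 XOR 3 XOR 4 = 21.

21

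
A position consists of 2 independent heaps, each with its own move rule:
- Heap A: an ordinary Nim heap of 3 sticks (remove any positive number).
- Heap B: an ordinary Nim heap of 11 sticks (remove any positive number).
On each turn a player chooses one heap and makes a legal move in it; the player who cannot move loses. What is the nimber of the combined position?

8

Heap A is a plain Nim heap of size 3, so its Grundy value is 3.
Heap B is a plain Nim heap of size 11, so its Grundy value is 11.
The value of a disjunctive sum is the nim-sum of the parts.
Combined value = 3 ⊕ 11 = 8.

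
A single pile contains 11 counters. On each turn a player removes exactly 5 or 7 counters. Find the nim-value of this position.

2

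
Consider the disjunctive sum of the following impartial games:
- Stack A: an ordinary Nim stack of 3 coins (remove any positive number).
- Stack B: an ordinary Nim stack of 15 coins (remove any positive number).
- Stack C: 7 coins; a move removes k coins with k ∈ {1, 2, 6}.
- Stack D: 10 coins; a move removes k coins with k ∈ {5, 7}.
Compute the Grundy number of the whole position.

14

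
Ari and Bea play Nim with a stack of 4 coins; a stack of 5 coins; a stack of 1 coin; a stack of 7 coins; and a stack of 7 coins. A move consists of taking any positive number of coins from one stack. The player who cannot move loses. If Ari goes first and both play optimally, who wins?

Nim-sum: 4 ⊕ 5 ⊕ 1 ⊕ 7 ⊕ 7 = 0.
The nim-sum is 0, so this is a P-position: the player to move is in a losing position under optimal play; Ari is about to move from it and so loses — Bea wins.

Bea wins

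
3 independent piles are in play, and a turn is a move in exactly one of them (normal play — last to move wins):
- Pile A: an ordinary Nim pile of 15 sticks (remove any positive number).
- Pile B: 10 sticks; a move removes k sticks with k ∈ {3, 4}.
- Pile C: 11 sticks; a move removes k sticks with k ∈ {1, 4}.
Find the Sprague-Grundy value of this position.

15

Pile A is a plain Nim pile of size 15, so its Grundy value is 15.
For pile B, compute g(0), g(1), … with moves {3, 4}:
k:     0  1  2  3  4  5  6  7  8  9 10
g(k):  0  0  0  1  1  1  2  0  0  0  1
So g(10) = 1.
Build the Grundy sequence for pile C with g(k) = mex{g(k−s) : s ∈ {1, 4}, s ≤ k}:
k:     0  1  2  3  4  5  6  7  8  9 10 11
g(k):  0  1  0  1  2  0  1  0  1  2  0  1
So g(11) = 1.
The value of a disjunctive sum is the nim-sum of the parts.
Combined value = 15 XOR 1 XOR 1 = 15.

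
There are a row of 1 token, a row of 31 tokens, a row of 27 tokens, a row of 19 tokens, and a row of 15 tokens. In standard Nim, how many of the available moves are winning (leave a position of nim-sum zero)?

3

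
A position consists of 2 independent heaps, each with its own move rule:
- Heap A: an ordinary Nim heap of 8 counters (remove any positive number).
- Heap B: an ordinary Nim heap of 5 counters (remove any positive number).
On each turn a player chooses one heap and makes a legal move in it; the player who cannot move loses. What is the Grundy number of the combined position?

Heap A is a plain Nim heap of size 8, so its Grundy value is 8.
Heap B is a plain Nim heap of size 5, so its Grundy value is 5.
The value of a disjunctive sum is the nim-sum of the parts.
Combined value = 8 XOR 5 = 13.

13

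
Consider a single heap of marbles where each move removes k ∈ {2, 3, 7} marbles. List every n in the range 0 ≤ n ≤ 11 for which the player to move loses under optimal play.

0, 1, 5, 6, 10, 11

Grundy values for subtraction set {2, 3, 7}:
k:     0  1  2  3  4  5  6  7  8  9 10 11
g(k):  0  0  1  1  2  0  0  1  1  2  0  0
The P-positions (g = 0) in 0..11 are 0, 1, 5, 6, 10, 11.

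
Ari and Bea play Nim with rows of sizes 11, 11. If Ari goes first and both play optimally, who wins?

Bea wins

Nim-sum: 11 XOR 11 = 0.
The nim-sum is 0, so this is a P-position: the player to move is in a losing position under optimal play; Ari is about to move from it and so loses — Bea wins.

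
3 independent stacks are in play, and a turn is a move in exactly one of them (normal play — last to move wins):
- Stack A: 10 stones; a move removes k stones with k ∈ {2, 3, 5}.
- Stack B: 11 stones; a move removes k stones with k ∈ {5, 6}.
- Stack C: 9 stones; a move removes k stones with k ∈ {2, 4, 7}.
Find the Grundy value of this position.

1

Grundy values for stack A (subtraction set {2, 3, 5}):
g(0) = mex{} = 0
g(1) = mex{} = 0
g(2) = mex{0} = 1
g(3) = mex{0} = 1
g(4) = mex{0,1} = 2
g(5) = mex{0,1} = 2
g(6) = mex{0,1,2} = 3
g(7) = mex{1,2} = 0
g(8) = mex{1,2,3} = 0
g(9) = mex{0,2,3} = 1
g(10) = mex{0,2} = 1
So g(10) = 1.
Build the Grundy sequence for stack B with g(k) = mex{g(k−s) : s ∈ {5, 6}, s ≤ k}:
g(0) = mex{} = 0
g(1) = mex{} = 0
g(2) = mex{} = 0
g(3) = mex{} = 0
g(4) = mex{} = 0
g(5) = mex{0} = 1
g(6) = mex{0} = 1
g(7) = mex{0} = 1
g(8) = mex{0} = 1
g(9) = mex{0} = 1
g(10) = mex{0,1} = 2
g(11) = mex{1} = 0
So g(11) = 0.
For stack C, compute g(0), g(1), … with moves {2, 4, 7}:
k:     0  1  2  3  4  5  6  7  8  9
g(k):  0  0  1  1  2  2  0  3  1  0
So g(9) = 0.
By the Sprague-Grundy theorem, the Grundy value of a sum of independent games is the XOR of the component values.
Combined value = 1 ⊕ 0 ⊕ 0 = 1.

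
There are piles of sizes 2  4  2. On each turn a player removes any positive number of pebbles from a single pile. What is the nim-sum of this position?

Nim-sum: 2 XOR 4 XOR 2 = 4.

4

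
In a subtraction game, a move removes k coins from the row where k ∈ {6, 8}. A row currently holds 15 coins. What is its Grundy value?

0

Grundy values for subtraction set {6, 8}:
k:     0  1  2  3  4  5  6  7  8  9 10 11 12 13 14 15
g(k):  0  0  0  0  0  0  1  1  1  1  1  1  2  2  0  0
So g(15) = 0.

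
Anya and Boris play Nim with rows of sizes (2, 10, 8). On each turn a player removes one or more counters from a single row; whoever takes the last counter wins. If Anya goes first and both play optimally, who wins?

In binary:
  0010  (2)
  1010  (10)
  1000  (8)
  ----
  0000  (0)
The nim-sum is 0, so this is a P-position: the player to move is in a losing position under optimal play; Anya is about to move from it and so loses — Boris wins.

Boris wins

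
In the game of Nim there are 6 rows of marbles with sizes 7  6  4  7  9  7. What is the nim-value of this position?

12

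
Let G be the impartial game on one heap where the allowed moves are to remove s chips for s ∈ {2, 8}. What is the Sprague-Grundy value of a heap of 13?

Compute g(0), g(1), … for moves {2, 8}:
g(0) = mex{} = 0
g(1) = mex{} = 0
g(2) = mex{0} = 1
g(3) = mex{0} = 1
g(4) = mex{1} = 0
g(5) = mex{1} = 0
g(6) = mex{0} = 1
g(7) = mex{0} = 1
g(8) = mex{0,1} = 2
g(9) = mex{0,1} = 2
g(10) = mex{1,2} = 0
g(11) = mex{1,2} = 0
g(12) = mex{0} = 1
g(13) = mex{0} = 1
So g(13) = 1.

1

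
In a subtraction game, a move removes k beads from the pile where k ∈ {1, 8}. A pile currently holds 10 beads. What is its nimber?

Build the Grundy sequence with g(k) = mex{g(k−s) : s ∈ {1, 8}, s ≤ k}:
k:     0  1  2  3  4  5  6  7  8  9 10
g(k):  0  1  0  1  0  1  0  1  2  0  1
So g(10) = 1.

1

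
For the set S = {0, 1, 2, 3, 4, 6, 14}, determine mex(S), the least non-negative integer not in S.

The values 0, 1, 2, 3, 4 are all present; 5 is the first non-negative integer missing from the set.

5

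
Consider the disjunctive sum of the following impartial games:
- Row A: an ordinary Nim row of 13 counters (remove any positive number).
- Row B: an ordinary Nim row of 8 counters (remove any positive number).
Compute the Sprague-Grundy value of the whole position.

Row A is a plain Nim row of size 13, so its Grundy value is 13.
Row B is a plain Nim row of size 8, so its Grundy value is 8.
By the Sprague-Grundy theorem, the Grundy value of a sum of independent games is the XOR of the component values.
Combined value = 13 ⊕ 8 = 5.

5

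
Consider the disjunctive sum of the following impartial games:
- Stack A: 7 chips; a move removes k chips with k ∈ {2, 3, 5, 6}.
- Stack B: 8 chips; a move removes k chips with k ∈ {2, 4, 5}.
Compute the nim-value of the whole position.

3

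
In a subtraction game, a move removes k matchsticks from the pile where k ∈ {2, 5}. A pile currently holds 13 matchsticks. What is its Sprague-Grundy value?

1

Grundy values for subtraction set {2, 5}:
k:     0  1  2  3  4  5  6  7  8  9 10 11 12 13
g(k):  0  0  1  1  0  2  1  0  0  1  1  0  2  1
So g(13) = 1.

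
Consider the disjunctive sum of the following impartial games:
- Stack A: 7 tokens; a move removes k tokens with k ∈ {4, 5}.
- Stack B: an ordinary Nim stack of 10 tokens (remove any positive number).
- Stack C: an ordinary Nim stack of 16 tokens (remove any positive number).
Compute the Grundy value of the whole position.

27

For stack A, compute g(0), g(1), … with moves {4, 5}:
g(0) = mex{} = 0
g(1) = mex{} = 0
g(2) = mex{} = 0
g(3) = mex{} = 0
g(4) = mex{0} = 1
g(5) = mex{0} = 1
g(6) = mex{0} = 1
g(7) = mex{0} = 1
So g(7) = 1.
Stack B is a plain Nim stack of size 10, so its Grundy value is 10.
Stack C is a plain Nim stack of size 16, so its Grundy value is 16.
By the Sprague-Grundy theorem, the Grundy value of a sum of independent games is the XOR of the component values.
Combined value = 1 XOR 10 XOR 16 = 27.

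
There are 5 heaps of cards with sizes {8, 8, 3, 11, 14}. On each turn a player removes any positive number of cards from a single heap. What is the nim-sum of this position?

Compute the nim-sum pairwise:
8 ⊕ 8 = 0
0 ⊕ 3 = 3
3 ⊕ 11 = 8
8 ⊕ 14 = 6

6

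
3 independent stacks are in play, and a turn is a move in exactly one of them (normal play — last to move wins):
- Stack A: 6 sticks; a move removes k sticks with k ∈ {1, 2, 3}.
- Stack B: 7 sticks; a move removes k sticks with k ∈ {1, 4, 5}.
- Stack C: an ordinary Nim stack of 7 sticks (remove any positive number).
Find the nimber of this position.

6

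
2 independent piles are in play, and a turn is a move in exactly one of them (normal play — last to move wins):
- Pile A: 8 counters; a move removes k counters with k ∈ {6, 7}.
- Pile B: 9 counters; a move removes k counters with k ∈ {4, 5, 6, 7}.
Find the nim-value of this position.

Build the Grundy sequence for pile A with g(k) = mex{g(k−s) : s ∈ {6, 7}, s ≤ k}:
k:     0  1  2  3  4  5  6  7  8
g(k):  0  0  0  0  0  0  1  1  1
So g(8) = 1.
Grundy values for pile B (subtraction set {4, 5, 6, 7}):
k:     0  1  2  3  4  5  6  7  8  9
g(k):  0  0  0  0  1  1  1  1  2  2
So g(9) = 2.
The value of a disjunctive sum is the nim-sum of the parts.
Combined value = 1 XOR 2 = 3.

3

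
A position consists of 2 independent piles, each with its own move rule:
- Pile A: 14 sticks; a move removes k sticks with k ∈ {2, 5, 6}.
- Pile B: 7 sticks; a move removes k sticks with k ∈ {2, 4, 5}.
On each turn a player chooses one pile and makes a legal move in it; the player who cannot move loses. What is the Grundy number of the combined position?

Build the Grundy sequence for pile A with g(k) = mex{g(k−s) : s ∈ {2, 5, 6}, s ≤ k}:
g(0) = mex{} = 0
g(1) = mex{} = 0
g(2) = mex{0} = 1
g(3) = mex{0} = 1
g(4) = mex{1} = 0
g(5) = mex{0,1} = 2
g(6) = mex{0} = 1
g(7) = mex{0,1,2} = 3
g(8) = mex{1} = 0
g(9) = mex{0,1,3} = 2
g(10) = mex{0,2} = 1
g(11) = mex{1,2} = 0
g(12) = mex{1,3} = 0
g(13) = mex{0,3} = 1
g(14) = mex{0,2} = 1
So g(14) = 1.
Build the Grundy sequence for pile B with g(k) = mex{g(k−s) : s ∈ {2, 4, 5}, s ≤ k}:
k:     0  1  2  3  4  5  6  7
g(k):  0  0  1  1  2  2  3  0
So g(7) = 0.
The value of a disjunctive sum is the nim-sum of the parts.
Combined value = 1 XOR 0 = 1.

1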